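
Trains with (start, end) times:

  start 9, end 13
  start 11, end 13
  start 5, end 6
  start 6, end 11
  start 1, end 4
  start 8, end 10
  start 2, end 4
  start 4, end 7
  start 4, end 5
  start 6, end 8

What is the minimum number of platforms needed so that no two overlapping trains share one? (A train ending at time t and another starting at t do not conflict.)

Count concurrent intervals with a sweep; the peak is the room count.
Events (time:±→running): 1:+→1 2:+→2 4:-→1 4:-→0 4:+→1 4:+→2 5:-→1 5:+→2 6:-→1 6:+→2 6:+→3 … peak 3.

3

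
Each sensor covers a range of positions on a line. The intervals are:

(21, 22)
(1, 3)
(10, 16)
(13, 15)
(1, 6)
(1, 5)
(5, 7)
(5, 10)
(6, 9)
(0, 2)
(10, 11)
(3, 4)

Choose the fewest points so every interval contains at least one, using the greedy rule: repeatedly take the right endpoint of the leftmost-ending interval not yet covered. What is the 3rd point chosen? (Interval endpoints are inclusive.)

Sort by right endpoint; whenever an interval is uncovered, place a point at its right end.
Sorted: [0,2] [1,3] [3,4] [1,5] [1,6] [5,7] [6,9] [5,10] [10,11] [13,15] [10,16] [21,22]
{[0,2],[1,3]} hit by 2; {[3,4],[1,5],[1,6]} hit by 4; {[5,7],[6,9],[5,10]} hit by 7; {[10,11]} hit by 11; {[13,15],[10,16]} hit by 15; {[21,22]} hit by 22.
Points: 2, 4, 7, 11, 15, 22 (6 total).

7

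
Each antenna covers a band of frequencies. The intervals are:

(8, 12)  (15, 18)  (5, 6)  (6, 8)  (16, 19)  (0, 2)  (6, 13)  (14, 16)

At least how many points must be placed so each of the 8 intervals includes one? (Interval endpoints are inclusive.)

Sorted: [0,2] [5,6] [6,8] [8,12] [6,13] [14,16] [15,18] [16,19]
{[0,2]} hit by 2; {[5,6],[6,8]} hit by 6; {[8,12],[6,13]} hit by 12; {[14,16],[15,18],[16,19]} hit by 16.
Points: 2, 6, 12, 16 (4 total).

4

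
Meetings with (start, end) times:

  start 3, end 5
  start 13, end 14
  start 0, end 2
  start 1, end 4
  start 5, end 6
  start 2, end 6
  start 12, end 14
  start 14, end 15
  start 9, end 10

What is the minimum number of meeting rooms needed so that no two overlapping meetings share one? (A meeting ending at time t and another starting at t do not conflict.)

Count concurrent intervals with a sweep; the peak is the room count.
Events (time:±→running): 0:+→1 1:+→2 2:-→1 2:+→2 3:+→3 … peak 3.

3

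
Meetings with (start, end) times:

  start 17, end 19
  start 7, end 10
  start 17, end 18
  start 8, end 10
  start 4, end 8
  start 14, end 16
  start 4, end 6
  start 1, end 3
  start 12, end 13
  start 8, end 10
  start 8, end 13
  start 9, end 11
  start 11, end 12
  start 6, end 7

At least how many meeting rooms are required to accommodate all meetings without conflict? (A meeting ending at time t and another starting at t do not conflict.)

5

The answer is the maximum number of intervals overlapping at any instant.
starts: [1, 4, 4, 6, 7, 8, 8, 8, 9, 11, 12, 14, 17, 17]
ends:   [3, 6, 7, 8, 10, 10, 10, 11, 12, 13, 13, 16, 18, 19]
s1→1 e3→0 s4→1 s4→2 e6→1 s6→2 e7→1 s7→2 e8→1 s8→2 s8→3 s8→4 s9→5  — peak 5.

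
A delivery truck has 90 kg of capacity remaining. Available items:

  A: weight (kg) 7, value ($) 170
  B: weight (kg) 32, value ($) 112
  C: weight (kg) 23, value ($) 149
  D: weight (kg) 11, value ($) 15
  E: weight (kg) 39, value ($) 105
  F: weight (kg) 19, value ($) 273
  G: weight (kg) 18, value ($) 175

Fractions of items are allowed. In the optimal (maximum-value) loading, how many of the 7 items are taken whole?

Order: A (170/7=24.29) > F (273/19=14.37) > G (175/18=9.72) > C (149/23=6.48) > B (112/32=3.50) > E (105/39=2.69) > D (15/11=1.36)
Fill: take A (7 @ 170) → take F (19 @ 273) → take G (18 @ 175) → take C (23 @ 149) → take 23/32 of B → 80.50; 90/90 used.
4 item(s) taken whole; one partial (take 23/32 of B).

4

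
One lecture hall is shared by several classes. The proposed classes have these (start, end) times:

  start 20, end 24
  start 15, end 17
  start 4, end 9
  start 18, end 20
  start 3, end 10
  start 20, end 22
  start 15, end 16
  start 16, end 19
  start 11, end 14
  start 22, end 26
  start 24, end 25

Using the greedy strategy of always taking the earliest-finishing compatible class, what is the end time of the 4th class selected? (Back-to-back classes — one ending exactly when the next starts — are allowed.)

Greedy by earliest finish: after sorting by end time, pick each interval compatible with the last pick.
Sorted by end: (4,9)  (3,10)  (11,14)  (15,16)  (15,17)  (16,19)  (18,20)  (20,22)  (20,24)  (24,25)  (22,26)
take (4,9); skip (3,10); take (11,14); take (15,16); take (16,19); take (20,22); skip (20,24); take (24,25); skip (22,26).
Selected: (4,9) (11,14) (15,16) (16,19) (20,22) (24,25)

19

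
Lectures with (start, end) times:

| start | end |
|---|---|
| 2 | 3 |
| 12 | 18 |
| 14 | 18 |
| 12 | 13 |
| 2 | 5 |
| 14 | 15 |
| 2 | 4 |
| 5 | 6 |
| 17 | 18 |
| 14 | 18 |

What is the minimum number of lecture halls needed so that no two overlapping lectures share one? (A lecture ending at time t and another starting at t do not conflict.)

4

The answer is the maximum number of intervals overlapping at any instant.
Events (time:±→running): 2:+→1 2:+→2 2:+→3 3:-→2 4:-→1 5:-→0 5:+→1 6:-→0 12:+→1 12:+→2 13:-→1 14:+→2 14:+→3 14:+→4 … peak 4.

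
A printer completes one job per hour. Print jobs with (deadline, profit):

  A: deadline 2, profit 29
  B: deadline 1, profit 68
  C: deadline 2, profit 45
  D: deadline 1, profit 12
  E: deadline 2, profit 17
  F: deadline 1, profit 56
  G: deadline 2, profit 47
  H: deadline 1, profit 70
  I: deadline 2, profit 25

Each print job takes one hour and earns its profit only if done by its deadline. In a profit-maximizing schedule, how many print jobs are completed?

2

Take jobs in profit order; each goes to the latest open slot no later than its deadline.
By profit: H(d1,70), B(d1,68), F(d1,56), G(d2,47), C(d2,45), A(d2,29), I(d2,25), E(d2,17), D(d1,12)
H→slot 1; B skipped; F skipped; G→slot 2; C skipped; A skipped; I skipped; E skipped; D skipped.
2 of 9 scheduled.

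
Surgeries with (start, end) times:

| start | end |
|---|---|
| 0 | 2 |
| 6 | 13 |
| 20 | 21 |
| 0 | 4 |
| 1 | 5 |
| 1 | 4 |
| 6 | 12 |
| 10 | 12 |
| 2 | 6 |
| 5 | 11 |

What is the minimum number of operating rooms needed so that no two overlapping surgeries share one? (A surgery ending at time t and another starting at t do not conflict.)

4

Count concurrent intervals with a sweep; the peak is the room count.
Events (time:±→running): 0:+→1 0:+→2 1:+→3 1:+→4 … peak 4.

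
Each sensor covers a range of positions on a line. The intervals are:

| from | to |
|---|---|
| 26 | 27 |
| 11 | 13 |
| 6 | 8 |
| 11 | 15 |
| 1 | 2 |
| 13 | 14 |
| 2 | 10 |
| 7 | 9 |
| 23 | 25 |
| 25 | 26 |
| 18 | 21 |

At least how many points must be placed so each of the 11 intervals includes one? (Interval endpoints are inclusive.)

6

Process intervals by earliest right end; each time one isn't hit yet, stab at its right endpoint.
By right end: [1,2]  [6,8]  [7,9]  [2,10]  [11,13]  [13,14]  [11,15]  [18,21]  [23,25]  [25,26]  [26,27]
[1,2] uncovered → point at 2; [6,8] uncovered → point at 8; [11,13] uncovered → point at 13; [18,21] uncovered → point at 21; [23,25] uncovered → point at 25; [26,27] uncovered → point at 27.
Points: 2, 8, 13, 21, 25, 27 (6 total).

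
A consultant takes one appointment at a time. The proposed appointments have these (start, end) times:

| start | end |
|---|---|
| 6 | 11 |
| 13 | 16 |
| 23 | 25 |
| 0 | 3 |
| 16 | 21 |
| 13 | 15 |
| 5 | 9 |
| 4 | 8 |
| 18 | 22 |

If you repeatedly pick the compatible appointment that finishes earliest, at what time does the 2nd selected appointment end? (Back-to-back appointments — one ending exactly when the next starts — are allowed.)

8

Greedy by earliest finish: after sorting by end time, pick each interval compatible with the last pick.
By end time: (0,3), (4,8), (5,9), (6,11), (13,15), (13,16), (16,21), (18,22), (23,25).
Pick (0,3); next start ≥ 3 → (4,8); next start ≥ 8 → (13,15); next start ≥ 15 → (16,21); next start ≥ 21 → (23,25).
Selected: (0,3) (4,8) (13,15) (16,21) (23,25)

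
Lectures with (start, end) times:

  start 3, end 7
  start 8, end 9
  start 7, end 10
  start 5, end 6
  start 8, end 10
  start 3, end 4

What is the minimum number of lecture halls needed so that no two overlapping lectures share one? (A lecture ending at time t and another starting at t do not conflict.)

Count concurrent intervals with a sweep; the peak is the room count.
starts: [3, 3, 5, 7, 8, 8]
ends:   [4, 6, 7, 9, 10, 10]
s3→1 s3→2 e4→1 s5→2 e6→1 e7→0 s7→1 s8→2 s8→3  — peak 3.

3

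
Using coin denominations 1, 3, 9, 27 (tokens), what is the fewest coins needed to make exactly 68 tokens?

68 − 2×27→14 − 1×9→5 − 1×3→2 − 2×1→0
Total coins = 2 + 1 + 1 + 2 = 6

6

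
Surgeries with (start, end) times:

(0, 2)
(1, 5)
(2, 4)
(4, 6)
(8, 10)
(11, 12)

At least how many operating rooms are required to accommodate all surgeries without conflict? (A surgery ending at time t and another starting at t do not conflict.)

2

starts: [0, 1, 2, 4, 8, 11]
ends:   [2, 4, 5, 6, 10, 12]
s0→1 s1→2  — peak 2.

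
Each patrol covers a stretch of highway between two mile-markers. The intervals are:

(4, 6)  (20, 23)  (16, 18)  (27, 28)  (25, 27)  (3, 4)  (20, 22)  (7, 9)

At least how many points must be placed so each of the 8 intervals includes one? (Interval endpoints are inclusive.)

5

By right end: [3,4]  [4,6]  [7,9]  [16,18]  [20,22]  [20,23]  [25,27]  [27,28]
[3,4] uncovered → point at 4; [7,9] uncovered → point at 9; [16,18] uncovered → point at 18; [20,22] uncovered → point at 22; [25,27] uncovered → point at 27.
Points: 4, 9, 18, 22, 27 (5 total).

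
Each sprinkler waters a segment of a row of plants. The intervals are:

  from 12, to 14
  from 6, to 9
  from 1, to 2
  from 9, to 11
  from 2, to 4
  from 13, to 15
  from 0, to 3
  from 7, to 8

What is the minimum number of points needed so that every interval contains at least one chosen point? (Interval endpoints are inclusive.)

4

By right end: [1,2]  [0,3]  [2,4]  [7,8]  [6,9]  [9,11]  [12,14]  [13,15]
[1,2] uncovered → point at 2; [7,8] uncovered → point at 8; [9,11] uncovered → point at 11; [12,14] uncovered → point at 14.
Points: 2, 8, 11, 14 (4 total).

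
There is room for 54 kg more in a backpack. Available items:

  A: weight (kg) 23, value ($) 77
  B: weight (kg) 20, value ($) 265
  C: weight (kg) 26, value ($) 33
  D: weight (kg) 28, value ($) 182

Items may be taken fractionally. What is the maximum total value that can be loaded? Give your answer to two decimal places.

Greedy by value/weight ratio, highest first.
Order: B (265/20=13.25) > D (182/28=6.50) > A (77/23=3.35) > C (33/26=1.27)
Fill: take B (20 @ 265) → take D (28 @ 182) → take 6/23 of A → 20.09; 54/54 used.
Total value = 467.09

467.09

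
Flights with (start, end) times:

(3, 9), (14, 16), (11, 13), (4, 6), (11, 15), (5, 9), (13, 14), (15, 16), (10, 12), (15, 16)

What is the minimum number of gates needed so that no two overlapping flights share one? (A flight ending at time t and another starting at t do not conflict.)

3

The answer is the maximum number of intervals overlapping at any instant.
Events (time:±→running): 3:+→1 4:+→2 5:+→3 … peak 3.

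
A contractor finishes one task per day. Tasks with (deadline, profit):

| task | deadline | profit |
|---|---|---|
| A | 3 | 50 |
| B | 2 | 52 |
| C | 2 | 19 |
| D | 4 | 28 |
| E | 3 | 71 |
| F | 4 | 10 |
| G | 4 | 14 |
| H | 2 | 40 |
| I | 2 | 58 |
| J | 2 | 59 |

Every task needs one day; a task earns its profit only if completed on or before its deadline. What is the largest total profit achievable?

Sort by profit descending; place each in the latest free slot ≤ its deadline.
By profit: E(d3,71), J(d2,59), I(d2,58), B(d2,52), A(d3,50), H(d2,40), D(d4,28), C(d2,19), G(d4,14), F(d4,10)
E→slot 3; J→slot 2; I→slot 1; B skipped; A skipped; H skipped; D→slot 4; C skipped; G skipped; F skipped.
Profit = 58 + 59 + 71 + 28 = 216

216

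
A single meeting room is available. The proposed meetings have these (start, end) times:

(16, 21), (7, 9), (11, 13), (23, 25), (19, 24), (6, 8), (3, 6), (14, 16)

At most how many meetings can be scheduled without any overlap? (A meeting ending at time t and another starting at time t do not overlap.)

6

Sorted by end: (3,6)  (6,8)  (7,9)  (11,13)  (14,16)  (16,21)  (19,24)  (23,25)
take (3,6); take (6,8); skip (7,9); take (11,13); take (14,16); take (16,21); take (23,25).
Selected 6 meetings.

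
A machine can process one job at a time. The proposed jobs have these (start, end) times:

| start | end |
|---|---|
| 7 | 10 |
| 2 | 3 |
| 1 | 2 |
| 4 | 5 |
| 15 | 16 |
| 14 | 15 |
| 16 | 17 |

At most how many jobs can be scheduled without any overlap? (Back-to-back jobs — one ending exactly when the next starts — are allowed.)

Greedy by earliest finish: after sorting by end time, pick each interval compatible with the last pick.
By end time: (1,2), (2,3), (4,5), (7,10), (14,15), (15,16), (16,17).
Pick (1,2); next start ≥ 2 → (2,3); next start ≥ 3 → (4,5); next start ≥ 5 → (7,10); next start ≥ 10 → (14,15); next start ≥ 15 → (15,16); next start ≥ 16 → (16,17).
Selected 7 jobs.

7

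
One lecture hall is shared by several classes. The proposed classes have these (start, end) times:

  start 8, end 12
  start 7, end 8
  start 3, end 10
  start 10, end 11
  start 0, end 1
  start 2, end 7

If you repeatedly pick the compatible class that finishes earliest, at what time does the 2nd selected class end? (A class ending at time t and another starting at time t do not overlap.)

7

Sort by end time and greedily take each interval whose start is ≥ the last chosen end.
By end time: (0,1), (2,7), (7,8), (3,10), (10,11), (8,12).
Pick (0,1); next start ≥ 1 → (2,7); next start ≥ 7 → (7,8); next start ≥ 8 → (10,11).
Selected: (0,1) (2,7) (7,8) (10,11)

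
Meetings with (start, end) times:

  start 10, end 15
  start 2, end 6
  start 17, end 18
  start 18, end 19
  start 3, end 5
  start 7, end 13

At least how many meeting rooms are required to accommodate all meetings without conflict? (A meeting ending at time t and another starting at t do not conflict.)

2

Events (time:±→running): 2:+→1 3:+→2 … peak 2.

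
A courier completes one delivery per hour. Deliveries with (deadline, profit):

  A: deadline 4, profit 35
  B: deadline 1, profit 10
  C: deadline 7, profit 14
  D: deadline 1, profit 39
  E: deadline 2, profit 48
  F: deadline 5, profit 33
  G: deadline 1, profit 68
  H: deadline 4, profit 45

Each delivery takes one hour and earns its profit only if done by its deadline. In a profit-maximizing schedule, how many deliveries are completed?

Sort by profit descending; place each in the latest free slot ≤ its deadline.
By profit: G(d1,68), E(d2,48), H(d4,45), D(d1,39), A(d4,35), F(d5,33), C(d7,14), B(d1,10)
G→slot 1; E→slot 2; H→slot 4; D skipped; A→slot 3; F→slot 5; C→slot 7; B skipped.
6 of 8 scheduled.

6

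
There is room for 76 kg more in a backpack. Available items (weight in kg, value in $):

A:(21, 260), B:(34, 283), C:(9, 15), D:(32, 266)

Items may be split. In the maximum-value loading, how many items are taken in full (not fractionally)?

Greedy by value/weight ratio, highest first.
Order: A (260/21=12.38) > B (283/34=8.32) > D (266/32=8.31) > C (15/9=1.67)
Fill: take A (21 @ 260) → take B (34 @ 283) → take 21/32 of D → 174.56; 76/76 used.
2 item(s) taken whole; one partial (take 21/32 of D).

2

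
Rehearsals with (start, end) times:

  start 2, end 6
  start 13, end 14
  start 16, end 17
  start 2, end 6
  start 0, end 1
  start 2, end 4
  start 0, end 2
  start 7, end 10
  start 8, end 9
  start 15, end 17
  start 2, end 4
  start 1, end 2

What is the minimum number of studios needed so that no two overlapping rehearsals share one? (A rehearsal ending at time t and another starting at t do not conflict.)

Count concurrent intervals with a sweep; the peak is the room count.
Events (time:±→running): 0:+→1 0:+→2 1:-→1 1:+→2 2:-→1 2:-→0 2:+→1 2:+→2 2:+→3 2:+→4 … peak 4.

4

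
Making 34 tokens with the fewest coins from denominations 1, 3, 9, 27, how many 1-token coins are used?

Use the largest denomination that fits, subtract, and repeat.
34 = 1×27 + 2×3 + 1×1
Count of 1: 1

1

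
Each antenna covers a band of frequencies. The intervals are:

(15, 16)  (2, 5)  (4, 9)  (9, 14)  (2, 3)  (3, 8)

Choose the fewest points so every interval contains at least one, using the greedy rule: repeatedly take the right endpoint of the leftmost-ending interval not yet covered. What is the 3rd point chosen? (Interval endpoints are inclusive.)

Process intervals by earliest right end; each time one isn't hit yet, stab at its right endpoint.
By right end: [2,3]  [2,5]  [3,8]  [4,9]  [9,14]  [15,16]
[2,3] uncovered → point at 3; [4,9] uncovered → point at 9; [15,16] uncovered → point at 16.
Points: 3, 9, 16 (3 total).

16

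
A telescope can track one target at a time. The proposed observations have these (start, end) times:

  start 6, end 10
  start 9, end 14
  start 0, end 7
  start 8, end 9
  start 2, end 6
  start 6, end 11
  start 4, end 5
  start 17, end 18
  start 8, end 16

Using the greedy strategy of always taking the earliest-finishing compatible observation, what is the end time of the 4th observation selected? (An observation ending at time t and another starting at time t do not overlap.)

18

By end time: (4,5), (2,6), (0,7), (8,9), (6,10), (6,11), (9,14), (8,16), (17,18).
Pick (4,5); next start ≥ 5 → (8,9); next start ≥ 9 → (9,14); next start ≥ 14 → (17,18).
Selected: (4,5) (8,9) (9,14) (17,18)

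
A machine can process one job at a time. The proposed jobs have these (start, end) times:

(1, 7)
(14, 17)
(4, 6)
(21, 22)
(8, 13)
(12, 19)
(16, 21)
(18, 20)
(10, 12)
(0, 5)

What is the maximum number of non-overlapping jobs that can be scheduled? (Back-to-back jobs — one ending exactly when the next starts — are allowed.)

5

Sorted by end: (0,5)  (4,6)  (1,7)  (10,12)  (8,13)  (14,17)  (12,19)  (18,20)  (16,21)  (21,22)
take (0,5); take (10,12); skip (8,13); take (14,17); skip (12,19); take (18,20); take (21,22).
Selected 5 jobs.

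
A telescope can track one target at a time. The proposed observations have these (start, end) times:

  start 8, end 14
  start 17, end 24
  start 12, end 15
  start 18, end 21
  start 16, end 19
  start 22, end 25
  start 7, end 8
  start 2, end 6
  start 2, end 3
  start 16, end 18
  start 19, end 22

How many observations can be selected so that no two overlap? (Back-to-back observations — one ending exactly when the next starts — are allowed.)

Sort by end time and greedily take each interval whose start is ≥ the last chosen end.
Sorted by end: (2,3)  (2,6)  (7,8)  (8,14)  (12,15)  (16,18)  (16,19)  (18,21)  (19,22)  (17,24)  (22,25)
take (2,3); take (7,8); take (8,14); take (16,18); take (18,21); take (22,25).
Selected 6 observations.

6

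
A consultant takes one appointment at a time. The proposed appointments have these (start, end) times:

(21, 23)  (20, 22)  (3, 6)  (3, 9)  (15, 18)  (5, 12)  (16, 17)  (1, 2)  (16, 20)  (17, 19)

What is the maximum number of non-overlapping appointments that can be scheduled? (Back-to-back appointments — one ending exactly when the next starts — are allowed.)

Sort by end time and greedily take each interval whose start is ≥ the last chosen end.
Sorted by end: (1,2)  (3,6)  (3,9)  (5,12)  (16,17)  (15,18)  (17,19)  (16,20)  (20,22)  (21,23)
take (1,2); take (3,6); skip (3,9); take (16,17); take (17,19); take (20,22).
Selected 5 appointments.

5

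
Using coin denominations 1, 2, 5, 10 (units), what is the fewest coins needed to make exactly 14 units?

Use the largest denomination that fits, subtract, and repeat.
14 = 1×10 + 2×2
Total coins = 1 + 2 = 3

3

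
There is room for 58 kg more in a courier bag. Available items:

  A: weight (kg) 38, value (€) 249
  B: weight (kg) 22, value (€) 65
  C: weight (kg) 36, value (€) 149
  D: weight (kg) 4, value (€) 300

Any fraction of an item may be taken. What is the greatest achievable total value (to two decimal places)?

Sort by value per unit weight and fill in that order.
Order: D (300/4=75.00) > A (249/38=6.55) > C (149/36=4.14) > B (65/22=2.95)
Fill: take D (4 @ 300) → take A (38 @ 249) → take 16/36 of C → 66.22; 58/58 used.
Total value = 615.22

615.22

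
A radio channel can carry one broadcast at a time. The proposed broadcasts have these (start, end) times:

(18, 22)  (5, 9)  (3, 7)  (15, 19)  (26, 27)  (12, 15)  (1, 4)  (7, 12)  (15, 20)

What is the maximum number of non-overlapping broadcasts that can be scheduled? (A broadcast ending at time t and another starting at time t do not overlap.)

5

By end time: (1,4), (3,7), (5,9), (7,12), (12,15), (15,19), (15,20), (18,22), (26,27).
Pick (1,4); next start ≥ 4 → (5,9); next start ≥ 9 → (12,15); next start ≥ 15 → (15,19); next start ≥ 19 → (26,27).
Selected 5 broadcasts.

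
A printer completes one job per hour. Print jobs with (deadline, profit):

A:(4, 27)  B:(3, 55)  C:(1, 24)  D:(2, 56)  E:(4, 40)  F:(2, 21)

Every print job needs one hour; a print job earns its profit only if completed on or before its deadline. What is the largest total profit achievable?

Sort by profit descending; place each in the latest free slot ≤ its deadline.
Profit order: D=56 B=55 E=40 A=27 C=24 F=21
Assign: D→slot 2, B→slot 3, E→slot 4, A→slot 1, C skipped, F skipped.
Slots: [1:A] [2:D] [3:B] [4:E]
Profit = 27 + 56 + 55 + 40 = 178

178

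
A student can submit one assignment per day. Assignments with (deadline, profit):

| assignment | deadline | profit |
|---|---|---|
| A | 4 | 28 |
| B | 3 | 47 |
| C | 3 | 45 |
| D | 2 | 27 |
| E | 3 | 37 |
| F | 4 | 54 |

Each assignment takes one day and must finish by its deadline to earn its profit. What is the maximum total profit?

Take jobs in profit order; each goes to the latest open slot no later than its deadline.
Profit order: F=54 B=47 C=45 E=37 A=28 D=27
Assign: F→slot 4, B→slot 3, C→slot 2, E→slot 1, A skipped, D skipped.
Slots: [1:E] [2:C] [3:B] [4:F]
Profit = 37 + 45 + 47 + 54 = 183

183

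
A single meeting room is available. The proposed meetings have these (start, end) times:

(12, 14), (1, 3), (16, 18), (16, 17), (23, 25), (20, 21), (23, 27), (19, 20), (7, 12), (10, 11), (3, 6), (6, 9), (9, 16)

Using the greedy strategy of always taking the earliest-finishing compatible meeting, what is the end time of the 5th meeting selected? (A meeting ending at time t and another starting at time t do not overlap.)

Sort by end time and greedily take each interval whose start is ≥ the last chosen end.
Sorted by end: (1,3)  (3,6)  (6,9)  (10,11)  (7,12)  (12,14)  (9,16)  (16,17)  (16,18)  (19,20)  (20,21)  (23,25)  (23,27)
take (1,3); take (3,6); take (6,9); take (10,11); take (12,14); take (16,17); take (19,20); take (20,21); take (23,25); skip (23,27).
Selected: (1,3) (3,6) (6,9) (10,11) (12,14) (16,17) (19,20) (20,21) (23,25)

14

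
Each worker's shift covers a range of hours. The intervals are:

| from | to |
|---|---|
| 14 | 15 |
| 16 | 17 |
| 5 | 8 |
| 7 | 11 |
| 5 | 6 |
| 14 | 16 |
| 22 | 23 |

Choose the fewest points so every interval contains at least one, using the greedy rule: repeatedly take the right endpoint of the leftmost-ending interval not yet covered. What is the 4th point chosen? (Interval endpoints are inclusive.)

17

By right end: [5,6]  [5,8]  [7,11]  [14,15]  [14,16]  [16,17]  [22,23]
[5,6] uncovered → point at 6; [7,11] uncovered → point at 11; [14,15] uncovered → point at 15; [16,17] uncovered → point at 17; [22,23] uncovered → point at 23.
Points: 6, 11, 15, 17, 23 (5 total).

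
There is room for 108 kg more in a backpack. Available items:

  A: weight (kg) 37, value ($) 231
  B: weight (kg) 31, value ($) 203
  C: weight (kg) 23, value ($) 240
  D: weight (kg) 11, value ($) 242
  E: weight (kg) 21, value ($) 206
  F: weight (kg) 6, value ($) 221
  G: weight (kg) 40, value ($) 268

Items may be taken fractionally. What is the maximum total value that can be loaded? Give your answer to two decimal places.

1222.84

Ratios (sorted): F 36.83, D 22.00, C 10.43, E 9.81, G 6.70, B 6.55, A 6.24
take F (6 @ 221); take D (11 @ 242); take C (23 @ 240); take E (21 @ 206); take G (40 @ 268); take 7/31 of B → 45.84. Capacity used 108/108.
Total value = 1222.84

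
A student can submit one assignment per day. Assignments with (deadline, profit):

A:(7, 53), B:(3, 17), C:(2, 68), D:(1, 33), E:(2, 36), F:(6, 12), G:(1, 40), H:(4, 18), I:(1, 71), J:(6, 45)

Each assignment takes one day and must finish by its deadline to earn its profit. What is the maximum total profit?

Take jobs in profit order; each goes to the latest open slot no later than its deadline.
Profit order: I=71 C=68 A=53 J=45 G=40 E=36 D=33 H=18 B=17 F=12
Assign: I→slot 1, C→slot 2, A→slot 7, J→slot 6, G skipped, E skipped, D skipped, H→slot 4, B→slot 3, F→slot 5.
Slots: [1:I] [2:C] [3:B] [4:H] [5:F] [6:J] [7:A]
Profit = 71 + 68 + 17 + 18 + 12 + 45 + 53 = 284

284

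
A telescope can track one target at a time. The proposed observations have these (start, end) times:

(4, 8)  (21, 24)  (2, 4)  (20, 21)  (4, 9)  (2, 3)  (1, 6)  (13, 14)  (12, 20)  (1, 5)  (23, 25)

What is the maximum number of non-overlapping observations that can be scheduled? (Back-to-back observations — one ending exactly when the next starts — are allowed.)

5

By end time: (2,3), (2,4), (1,5), (1,6), (4,8), (4,9), (13,14), (12,20), (20,21), (21,24), (23,25).
Pick (2,3); next start ≥ 3 → (4,8); next start ≥ 8 → (13,14); next start ≥ 14 → (20,21); next start ≥ 21 → (21,24).
Selected 5 observations.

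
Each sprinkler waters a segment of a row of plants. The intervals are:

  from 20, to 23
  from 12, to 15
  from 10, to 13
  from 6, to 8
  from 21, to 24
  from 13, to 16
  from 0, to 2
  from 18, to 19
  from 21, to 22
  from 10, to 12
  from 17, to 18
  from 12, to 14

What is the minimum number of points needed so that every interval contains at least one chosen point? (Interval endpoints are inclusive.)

6

Sorted: [0,2] [6,8] [10,12] [10,13] [12,14] [12,15] [13,16] [17,18] [18,19] [21,22] [20,23] [21,24]
{[0,2]} hit by 2; {[6,8]} hit by 8; {[10,12],[10,13],[12,14],[12,15]} hit by 12; {[13,16]} hit by 16; {[17,18],[18,19]} hit by 18; {[21,22],[20,23],[21,24]} hit by 22.
Points: 2, 8, 12, 16, 18, 22 (6 total).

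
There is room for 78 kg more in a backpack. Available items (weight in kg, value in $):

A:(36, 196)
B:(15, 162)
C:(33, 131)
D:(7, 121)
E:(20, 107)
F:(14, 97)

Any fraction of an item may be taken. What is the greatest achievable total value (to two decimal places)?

608.10

Ratios (sorted): D 17.29, B 10.80, F 6.93, A 5.44, E 5.35, C 3.97
take D (7 @ 121); take B (15 @ 162); take F (14 @ 97); take A (36 @ 196); take 6/20 of E → 32.10. Capacity used 78/78.
Total value = 608.10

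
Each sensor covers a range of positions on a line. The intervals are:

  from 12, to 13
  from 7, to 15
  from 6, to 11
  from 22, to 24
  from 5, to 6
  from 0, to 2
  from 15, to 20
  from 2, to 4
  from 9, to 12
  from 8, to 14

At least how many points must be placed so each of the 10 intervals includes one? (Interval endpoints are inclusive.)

Process intervals by earliest right end; each time one isn't hit yet, stab at its right endpoint.
By right end: [0,2]  [2,4]  [5,6]  [6,11]  [9,12]  [12,13]  [8,14]  [7,15]  [15,20]  [22,24]
[0,2] uncovered → point at 2; [5,6] uncovered → point at 6; [9,12] uncovered → point at 12; [15,20] uncovered → point at 20; [22,24] uncovered → point at 24.
Points: 2, 6, 12, 20, 24 (5 total).

5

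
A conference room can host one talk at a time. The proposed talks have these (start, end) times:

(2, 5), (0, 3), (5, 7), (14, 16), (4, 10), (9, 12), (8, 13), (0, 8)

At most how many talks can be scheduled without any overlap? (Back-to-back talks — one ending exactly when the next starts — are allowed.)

Sort by end time and greedily take each interval whose start is ≥ the last chosen end.
By end time: (0,3), (2,5), (5,7), (0,8), (4,10), (9,12), (8,13), (14,16).
Pick (0,3); next start ≥ 3 → (5,7); next start ≥ 7 → (9,12); next start ≥ 12 → (14,16).
Selected 4 talks.

4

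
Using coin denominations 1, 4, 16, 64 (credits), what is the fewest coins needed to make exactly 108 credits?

6

Greedy: take as many of the largest coin as possible, then repeat with the remainder.
108 = 1×64 + 2×16 + 3×4
Total coins = 1 + 2 + 3 = 6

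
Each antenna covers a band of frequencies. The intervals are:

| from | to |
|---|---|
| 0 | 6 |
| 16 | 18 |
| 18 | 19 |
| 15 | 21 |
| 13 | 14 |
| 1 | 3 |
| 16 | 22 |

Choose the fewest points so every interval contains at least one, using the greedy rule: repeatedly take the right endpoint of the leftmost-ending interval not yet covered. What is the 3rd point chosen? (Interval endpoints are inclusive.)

18

By right end: [1,3]  [0,6]  [13,14]  [16,18]  [18,19]  [15,21]  [16,22]
[1,3] uncovered → point at 3; [13,14] uncovered → point at 14; [16,18] uncovered → point at 18.
Points: 3, 14, 18 (3 total).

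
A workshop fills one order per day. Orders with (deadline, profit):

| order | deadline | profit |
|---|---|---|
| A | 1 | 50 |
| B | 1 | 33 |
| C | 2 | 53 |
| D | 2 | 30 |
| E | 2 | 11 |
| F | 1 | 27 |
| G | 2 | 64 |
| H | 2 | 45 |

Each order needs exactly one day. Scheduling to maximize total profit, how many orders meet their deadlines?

By profit: G(d2,64), C(d2,53), A(d1,50), H(d2,45), B(d1,33), D(d2,30), F(d1,27), E(d2,11)
G→slot 2; C→slot 1; A skipped; H skipped; B skipped; D skipped; F skipped; E skipped.
2 of 8 scheduled.

2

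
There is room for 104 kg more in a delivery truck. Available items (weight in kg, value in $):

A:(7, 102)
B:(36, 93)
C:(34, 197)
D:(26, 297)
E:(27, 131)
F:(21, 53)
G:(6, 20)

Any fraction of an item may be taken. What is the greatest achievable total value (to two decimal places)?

757.33

Ratios (sorted): A 14.57, D 11.42, C 5.79, E 4.85, G 3.33, B 2.58, F 2.52
take A (7 @ 102); take D (26 @ 297); take C (34 @ 197); take E (27 @ 131); take G (6 @ 20); take 4/36 of B → 10.33. Capacity used 104/104.
Total value = 757.33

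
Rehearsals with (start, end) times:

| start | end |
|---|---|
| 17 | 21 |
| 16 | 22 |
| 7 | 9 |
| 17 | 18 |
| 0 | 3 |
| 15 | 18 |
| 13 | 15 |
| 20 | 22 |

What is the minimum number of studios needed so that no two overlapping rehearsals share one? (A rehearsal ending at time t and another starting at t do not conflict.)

4

starts: [0, 7, 13, 15, 16, 17, 17, 20]
ends:   [3, 9, 15, 18, 18, 21, 22, 22]
s0→1 e3→0 s7→1 e9→0 s13→1 e15→0 s15→1 s16→2 s17→3 s17→4  — peak 4.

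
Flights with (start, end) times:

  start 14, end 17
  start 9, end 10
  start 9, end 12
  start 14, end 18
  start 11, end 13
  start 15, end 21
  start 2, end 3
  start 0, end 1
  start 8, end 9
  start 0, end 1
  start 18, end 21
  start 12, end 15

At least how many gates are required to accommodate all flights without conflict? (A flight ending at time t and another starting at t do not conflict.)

3

Events (time:±→running): 0:+→1 0:+→2 1:-→1 1:-→0 2:+→1 3:-→0 8:+→1 9:-→0 9:+→1 9:+→2 10:-→1 11:+→2 12:-→1 12:+→2 13:-→1 14:+→2 14:+→3 … peak 3.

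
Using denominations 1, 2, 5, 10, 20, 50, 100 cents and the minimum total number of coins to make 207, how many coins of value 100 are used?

207 = 2×100 + 1×5 + 1×2
Count of 100: 2

2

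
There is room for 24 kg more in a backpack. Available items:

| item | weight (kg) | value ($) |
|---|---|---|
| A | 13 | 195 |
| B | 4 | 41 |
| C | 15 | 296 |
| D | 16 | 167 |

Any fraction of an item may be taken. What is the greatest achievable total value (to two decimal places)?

431.00

Ratios (sorted): C 19.73, A 15.00, D 10.44, B 10.25
take C (15 @ 296); take 9/13 of A → 135.00. Capacity used 24/24.
Total value = 431.00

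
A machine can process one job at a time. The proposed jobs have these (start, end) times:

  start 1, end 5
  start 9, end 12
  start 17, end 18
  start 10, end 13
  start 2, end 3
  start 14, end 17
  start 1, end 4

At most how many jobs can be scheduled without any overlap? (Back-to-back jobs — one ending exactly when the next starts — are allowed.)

4

Sorted by end: (2,3)  (1,4)  (1,5)  (9,12)  (10,13)  (14,17)  (17,18)
take (2,3); take (9,12); take (14,17); take (17,18).
Selected 4 jobs.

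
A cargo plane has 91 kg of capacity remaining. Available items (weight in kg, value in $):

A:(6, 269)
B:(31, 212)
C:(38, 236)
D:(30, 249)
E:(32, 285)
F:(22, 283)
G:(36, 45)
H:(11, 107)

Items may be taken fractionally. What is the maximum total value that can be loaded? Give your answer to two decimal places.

Sort by value per unit weight and fill in that order.
Order: A (269/6=44.83) > F (283/22=12.86) > H (107/11=9.73) > E (285/32=8.91) > D (249/30=8.30) > B (212/31=6.84) > C (236/38=6.21) > G (45/36=1.25)
Fill: take A (6 @ 269) → take F (22 @ 283) → take H (11 @ 107) → take E (32 @ 285) → take 20/30 of D → 166.00; 91/91 used.
Total value = 1110.00

1110.00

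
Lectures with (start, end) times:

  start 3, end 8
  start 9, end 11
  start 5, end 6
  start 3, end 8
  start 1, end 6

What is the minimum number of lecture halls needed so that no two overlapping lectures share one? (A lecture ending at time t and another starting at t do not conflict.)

Count concurrent intervals with a sweep; the peak is the room count.
starts: [1, 3, 3, 5, 9]
ends:   [6, 6, 8, 8, 11]
s1→1 s3→2 s3→3 s5→4  — peak 4.

4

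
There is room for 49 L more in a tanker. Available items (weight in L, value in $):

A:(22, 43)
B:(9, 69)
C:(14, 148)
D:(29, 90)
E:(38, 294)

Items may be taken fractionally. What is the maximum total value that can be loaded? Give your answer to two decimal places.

Ratios (sorted): C 10.57, E 7.74, B 7.67, D 3.10, A 1.95
take C (14 @ 148); take 35/38 of E → 270.79. Capacity used 49/49.
Total value = 418.79

418.79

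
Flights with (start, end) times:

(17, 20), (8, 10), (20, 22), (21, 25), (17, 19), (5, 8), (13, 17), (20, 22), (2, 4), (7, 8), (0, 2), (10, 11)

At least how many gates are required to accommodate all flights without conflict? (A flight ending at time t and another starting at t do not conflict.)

3

The answer is the maximum number of intervals overlapping at any instant.
starts: [0, 2, 5, 7, 8, 10, 13, 17, 17, 20, 20, 21]
ends:   [2, 4, 8, 8, 10, 11, 17, 19, 20, 22, 22, 25]
s0→1 e2→0 s2→1 e4→0 s5→1 s7→2 e8→1 e8→0 s8→1 e10→0 s10→1 e11→0 s13→1 e17→0 s17→1 s17→2 e19→1 e20→0 s20→1 s20→2 s21→3  — peak 3.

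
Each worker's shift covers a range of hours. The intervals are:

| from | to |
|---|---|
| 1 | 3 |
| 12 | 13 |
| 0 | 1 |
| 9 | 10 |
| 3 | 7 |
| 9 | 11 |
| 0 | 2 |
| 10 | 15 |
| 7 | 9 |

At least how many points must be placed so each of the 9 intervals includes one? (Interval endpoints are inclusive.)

Process intervals by earliest right end; each time one isn't hit yet, stab at its right endpoint.
Sorted: [0,1] [0,2] [1,3] [3,7] [7,9] [9,10] [9,11] [12,13] [10,15]
{[0,1],[0,2],[1,3]} hit by 1; {[3,7],[7,9]} hit by 7; {[9,10],[9,11]} hit by 10; {[12,13],[10,15]} hit by 13.
Points: 1, 7, 10, 13 (4 total).

4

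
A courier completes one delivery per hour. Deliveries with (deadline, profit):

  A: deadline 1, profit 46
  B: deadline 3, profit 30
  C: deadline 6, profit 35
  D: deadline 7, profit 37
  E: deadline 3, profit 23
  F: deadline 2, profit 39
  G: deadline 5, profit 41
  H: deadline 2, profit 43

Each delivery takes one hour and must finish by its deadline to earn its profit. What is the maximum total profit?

232

Sort by profit descending; place each in the latest free slot ≤ its deadline.
Profit order: A=46 H=43 G=41 F=39 D=37 C=35 B=30 E=23
Assign: A→slot 1, H→slot 2, G→slot 5, F skipped, D→slot 7, C→slot 6, B→slot 3, E skipped.
Slots: [1:A] [2:H] [3:B] [5:G] [6:C] [7:D]
Profit = 46 + 43 + 30 + 41 + 35 + 37 = 232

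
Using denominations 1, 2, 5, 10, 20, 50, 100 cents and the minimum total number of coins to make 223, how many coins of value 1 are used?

1

223 − 2×100→23 − 1×20→3 − 1×2→1 − 1×1→0
Count of 1: 1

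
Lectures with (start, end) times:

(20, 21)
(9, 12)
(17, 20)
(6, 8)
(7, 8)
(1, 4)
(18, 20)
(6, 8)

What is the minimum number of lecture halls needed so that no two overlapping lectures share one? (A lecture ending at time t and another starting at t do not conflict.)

3

The answer is the maximum number of intervals overlapping at any instant.
starts: [1, 6, 6, 7, 9, 17, 18, 20]
ends:   [4, 8, 8, 8, 12, 20, 20, 21]
s1→1 e4→0 s6→1 s6→2 s7→3  — peak 3.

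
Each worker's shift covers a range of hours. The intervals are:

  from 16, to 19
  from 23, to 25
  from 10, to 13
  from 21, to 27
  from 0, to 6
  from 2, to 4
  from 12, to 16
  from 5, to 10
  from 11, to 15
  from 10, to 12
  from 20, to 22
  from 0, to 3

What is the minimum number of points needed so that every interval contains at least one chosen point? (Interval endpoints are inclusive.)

Sorted: [0,3] [2,4] [0,6] [5,10] [10,12] [10,13] [11,15] [12,16] [16,19] [20,22] [23,25] [21,27]
{[0,3],[2,4],[0,6]} hit by 3; {[5,10],[10,12],[10,13]} hit by 10; {[11,15],[12,16]} hit by 15; {[16,19]} hit by 19; {[20,22]} hit by 22; {[23,25],[21,27]} hit by 25.
Points: 3, 10, 15, 19, 22, 25 (6 total).

6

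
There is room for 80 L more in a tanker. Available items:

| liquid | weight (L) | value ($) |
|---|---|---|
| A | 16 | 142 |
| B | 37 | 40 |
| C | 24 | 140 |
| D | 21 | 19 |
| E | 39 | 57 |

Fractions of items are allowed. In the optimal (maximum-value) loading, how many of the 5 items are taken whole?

Sort by value per unit weight and fill in that order.
Order: A (142/16=8.88) > C (140/24=5.83) > E (57/39=1.46) > B (40/37=1.08) > D (19/21=0.90)
Fill: take A (16 @ 142) → take C (24 @ 140) → take E (39 @ 57) → take 1/37 of B → 1.08; 80/80 used.
3 item(s) taken whole; one partial (take 1/37 of B).

3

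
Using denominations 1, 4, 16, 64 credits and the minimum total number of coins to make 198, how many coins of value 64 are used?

3

198 = 3×64 + 1×4 + 2×1
Count of 64: 3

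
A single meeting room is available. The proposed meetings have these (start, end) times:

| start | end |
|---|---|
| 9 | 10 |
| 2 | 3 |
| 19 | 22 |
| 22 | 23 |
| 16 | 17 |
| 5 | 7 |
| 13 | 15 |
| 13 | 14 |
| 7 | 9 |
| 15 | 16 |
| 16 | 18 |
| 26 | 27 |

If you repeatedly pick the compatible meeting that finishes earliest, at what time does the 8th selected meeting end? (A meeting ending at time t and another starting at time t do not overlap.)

22

Order by finish time; keep every interval that doesn't clash with the previous kept one.
By end time: (2,3), (5,7), (7,9), (9,10), (13,14), (13,15), (15,16), (16,17), (16,18), (19,22), (22,23), (26,27).
Pick (2,3); next start ≥ 3 → (5,7); next start ≥ 7 → (7,9); next start ≥ 9 → (9,10); next start ≥ 10 → (13,14); next start ≥ 14 → (15,16); next start ≥ 16 → (16,17); next start ≥ 17 → (19,22); next start ≥ 22 → (22,23); next start ≥ 23 → (26,27).
Selected: (2,3) (5,7) (7,9) (9,10) (13,14) (15,16) (16,17) (19,22) (22,23) (26,27)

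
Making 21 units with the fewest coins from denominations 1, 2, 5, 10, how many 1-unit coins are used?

Greedy: take as many of the largest coin as possible, then repeat with the remainder.
21 = 2×10 + 1×1
Count of 1: 1

1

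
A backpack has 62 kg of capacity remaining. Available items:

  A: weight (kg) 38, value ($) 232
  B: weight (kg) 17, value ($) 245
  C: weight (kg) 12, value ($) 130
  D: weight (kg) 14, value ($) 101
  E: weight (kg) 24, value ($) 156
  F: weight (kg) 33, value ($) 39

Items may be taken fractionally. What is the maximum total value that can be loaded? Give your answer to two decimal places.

599.50

Greedy by value/weight ratio, highest first.
Order: B (245/17=14.41) > C (130/12=10.83) > D (101/14=7.21) > E (156/24=6.50) > A (232/38=6.11) > F (39/33=1.18)
Fill: take B (17 @ 245) → take C (12 @ 130) → take D (14 @ 101) → take 19/24 of E → 123.50; 62/62 used.
Total value = 599.50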